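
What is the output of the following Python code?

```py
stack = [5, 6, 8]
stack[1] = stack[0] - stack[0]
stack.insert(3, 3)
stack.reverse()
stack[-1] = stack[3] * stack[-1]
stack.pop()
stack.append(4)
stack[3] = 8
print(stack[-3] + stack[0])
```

stack[1] = stack[0]-stack[0] = 5-5 = 0 → [5, 0, 8]
insert 3 at 3 → [5, 0, 8, 3]
reverse → [3, 8, 0, 5]
stack[-1] = stack[3]*stack[-1] = 5*5 = 25 → [3, 8, 0, 25]
pop() removes 25 → [3, 8, 0]
append 4 → [3, 8, 0, 4]
stack[3] = 8 → [3, 8, 0, 8]
stack[-3]+stack[0] = 8+3 = 11

11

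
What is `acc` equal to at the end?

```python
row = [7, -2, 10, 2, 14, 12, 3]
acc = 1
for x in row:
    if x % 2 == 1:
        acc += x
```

x=7: odd, acc = 1+7 = 8
x=-2: not odd
x=10: not odd
x=2: not odd
x=14: not odd
x=12: not odd
x=3: odd, acc = 8+3 = 11

11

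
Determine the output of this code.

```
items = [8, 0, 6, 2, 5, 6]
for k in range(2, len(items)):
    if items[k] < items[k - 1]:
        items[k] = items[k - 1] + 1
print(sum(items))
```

k=2: 6>=0, unchanged → [8, 0, 6, 2, 5, 6]
k=3: 2<6, items[3] = 6+1 = 7 → [8, 0, 6, 7, 5, 6]
k=4: 5<7, items[4] = 7+1 = 8 → [8, 0, 6, 7, 8, 6]
k=5: 6<8, items[5] = 8+1 = 9 → [8, 0, 6, 7, 8, 9]
sum = 38

38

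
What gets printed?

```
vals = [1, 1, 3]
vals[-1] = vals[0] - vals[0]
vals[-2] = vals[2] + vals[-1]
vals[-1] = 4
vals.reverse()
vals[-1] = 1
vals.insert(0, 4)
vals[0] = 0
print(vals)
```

vals[-1] = vals[0]-vals[0] = 1-1 = 0 → [1, 1, 0]
vals[-2] = vals[2]+vals[-1] = 0+0 = 0 → [1, 0, 0]
vals[-1] = 4 → [1, 0, 4]
reverse → [4, 0, 1]
vals[-1] = 1 → [4, 0, 1]
insert 4 at 0 → [4, 4, 0, 1]
vals[0] = 0 → [0, 4, 0, 1]

[0, 4, 0, 1]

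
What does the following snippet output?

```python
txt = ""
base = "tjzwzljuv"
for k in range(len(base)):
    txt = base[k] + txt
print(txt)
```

k=0: prepend 't' → 't'
k=1: prepend 'j' → 'jt'
k=2: prepend 'z' → 'zjt'
k=3: prepend 'w' → 'wzjt'
k=4: prepend 'z' → 'zwzjt'
k=5: prepend 'l' → 'lzwzjt'
k=6: prepend 'j' → 'jlzwzjt'
k=7: prepend 'u' → 'ujlzwzjt'
k=8: prepend 'v' → 'vujlzwzjt'

vujlzwzjt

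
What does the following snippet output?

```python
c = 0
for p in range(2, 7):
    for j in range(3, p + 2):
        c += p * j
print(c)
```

315

p=2,j=3: c = 0+6 = 6
p=3,j=3: c = 6+9 = 15
p=3,j=4: c = 15+12 = 27
p=4,j=3: c = 27+12 = 39
p=4,j=4: c = 39+16 = 55
p=4,j=5: c = 55+20 = 75
p=5,j=3: c = 75+15 = 90
p=5,j=4: c = 90+20 = 110
p=5,j=5: c = 110+25 = 135
p=5,j=6: c = 135+30 = 165
p=6,j=3: c = 165+18 = 183
p=6,j=4: c = 183+24 = 207
p=6,j=5: c = 207+30 = 237
p=6,j=6: c = 237+36 = 273
p=6,j=7: c = 273+42 = 315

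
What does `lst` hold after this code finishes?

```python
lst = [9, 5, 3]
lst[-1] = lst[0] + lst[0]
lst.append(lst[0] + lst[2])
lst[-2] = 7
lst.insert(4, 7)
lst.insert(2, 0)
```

[9, 5, 0, 7, 27, 7]

lst[-1] = lst[0]+lst[0] = 9+9 = 18 → [9, 5, 18]
append lst[0]+lst[2] = 9+18 = 27 → [9, 5, 18, 27]
lst[-2] = 7 → [9, 5, 7, 27]
insert 7 at 4 → [9, 5, 7, 27, 7]
insert 0 at 2 → [9, 5, 0, 7, 27, 7]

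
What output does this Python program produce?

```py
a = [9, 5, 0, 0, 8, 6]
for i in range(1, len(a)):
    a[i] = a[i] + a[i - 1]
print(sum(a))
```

i=1: a[1] = 5+9 = 14 → [9, 14, 0, 0, 8, 6]
i=2: a[2] = 0+14 = 14 → [9, 14, 14, 0, 8, 6]
i=3: a[3] = 0+14 = 14 → [9, 14, 14, 14, 8, 6]
i=4: a[4] = 8+14 = 22 → [9, 14, 14, 14, 22, 6]
i=5: a[5] = 6+22 = 28 → [9, 14, 14, 14, 22, 28]
sum = 101

101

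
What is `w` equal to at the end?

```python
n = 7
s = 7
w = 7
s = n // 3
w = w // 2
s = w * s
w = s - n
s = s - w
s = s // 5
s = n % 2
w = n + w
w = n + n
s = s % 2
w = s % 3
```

1

s = 7//3 = 2
w = 7//2 = 3
s = 3*2 = 6
w = 6-7 = -1
s = 6-(-1) = 7
s = 7//5 = 1
s = 7%2 = 1
w = 7+(-1) = 6
w = 7+7 = 14
s = 1%2 = 1
w = 1%3 = 1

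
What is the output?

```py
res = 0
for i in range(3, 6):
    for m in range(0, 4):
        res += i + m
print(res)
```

66

i=3,m=0: res = 0+3 = 3
i=3,m=1: res = 3+4 = 7
i=3,m=2: res = 7+5 = 12
i=3,m=3: res = 12+6 = 18
i=4,m=0: res = 18+4 = 22
i=4,m=1: res = 22+5 = 27
i=4,m=2: res = 27+6 = 33
i=4,m=3: res = 33+7 = 40
i=5,m=0: res = 40+5 = 45
i=5,m=1: res = 45+6 = 51
i=5,m=2: res = 51+7 = 58
i=5,m=3: res = 58+8 = 66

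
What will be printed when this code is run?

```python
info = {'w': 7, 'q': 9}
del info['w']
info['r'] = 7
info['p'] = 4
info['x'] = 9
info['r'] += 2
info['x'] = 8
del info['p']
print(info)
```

del 'w' → {'q': 9}
info['r'] = 7 → {'q': 9, 'r': 7}
info['p'] = 4 → {'q': 9, 'r': 7, 'p': 4}
info['x'] = 9 → {'q': 9, 'r': 7, 'p': 4, 'x': 9}
info['r'] = 7+2 = 9 → {'q': 9, 'r': 9, 'p': 4, 'x': 9}
info['x'] = 8 → {'q': 9, 'r': 9, 'p': 4, 'x': 8}
del 'p' → {'q': 9, 'r': 9, 'x': 8}

{'q': 9, 'r': 9, 'x': 8}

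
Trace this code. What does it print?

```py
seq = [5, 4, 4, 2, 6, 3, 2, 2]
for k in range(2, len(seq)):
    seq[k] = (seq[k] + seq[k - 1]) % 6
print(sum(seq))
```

k=2: seq[2] = (4+4)%6 = 2 → [5, 4, 2, 2, 6, 3, 2, 2]
k=3: seq[3] = (2+2)%6 = 4 → [5, 4, 2, 4, 6, 3, 2, 2]
k=4: seq[4] = (6+4)%6 = 4 → [5, 4, 2, 4, 4, 3, 2, 2]
k=5: seq[5] = (3+4)%6 = 1 → [5, 4, 2, 4, 4, 1, 2, 2]
k=6: seq[6] = (2+1)%6 = 3 → [5, 4, 2, 4, 4, 1, 3, 2]
k=7: seq[7] = (2+3)%6 = 5 → [5, 4, 2, 4, 4, 1, 3, 5]
sum = 28

28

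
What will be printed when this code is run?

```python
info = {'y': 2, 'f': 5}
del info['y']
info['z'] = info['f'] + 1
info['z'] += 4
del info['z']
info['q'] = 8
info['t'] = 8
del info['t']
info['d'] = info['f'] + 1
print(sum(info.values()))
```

del 'y' → {'f': 5}
info['z'] = info['f']+1 = 6 → {'f': 5, 'z': 6}
info['z'] = 6+4 = 10 → {'f': 5, 'z': 10}
del 'z' → {'f': 5}
info['q'] = 8 → {'f': 5, 'q': 8}
info['t'] = 8 → {'f': 5, 'q': 8, 't': 8}
del 't' → {'f': 5, 'q': 8}
info['d'] = info['f']+1 = 6 → {'f': 5, 'q': 8, 'd': 6}
sum of values = 19

19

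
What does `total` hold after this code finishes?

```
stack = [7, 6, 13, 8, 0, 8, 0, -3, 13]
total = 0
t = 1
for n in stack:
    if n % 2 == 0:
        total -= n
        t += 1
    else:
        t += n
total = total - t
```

n=7: not even; t=8
n=6: even, total = 0-6 = -6; t=9
n=13: not even; t=22
n=8: even, total = (-6)-8 = -14; t=23
n=0: even, total = (-14)-0 = -14; t=24
n=8: even, total = (-14)-8 = -22; t=25
n=0: even, total = (-22)-0 = -22; t=26
n=-3: not even; t=23
n=13: not even; t=36
total-t = (-22)-36 = -58

-58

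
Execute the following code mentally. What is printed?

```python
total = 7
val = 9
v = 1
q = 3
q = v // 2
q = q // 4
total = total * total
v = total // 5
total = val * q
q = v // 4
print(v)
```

q = 1//2 = 0
q = 0//4 = 0
total = 7*7 = 49
v = 49//5 = 9
total = 9*0 = 0
q = 9//4 = 2

9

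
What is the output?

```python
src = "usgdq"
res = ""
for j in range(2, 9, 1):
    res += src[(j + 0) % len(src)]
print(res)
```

j=2: add src[2]='g' → 'g'
j=3: add src[3]='d' → 'gd'
j=4: add src[4]='q' → 'gdq'
j=5: add src[0]='u' → 'gdqu'
j=6: add src[1]='s' → 'gdqus'
j=7: add src[2]='g' → 'gdqusg'
j=8: add src[3]='d' → 'gdqusgd'

gdqusgd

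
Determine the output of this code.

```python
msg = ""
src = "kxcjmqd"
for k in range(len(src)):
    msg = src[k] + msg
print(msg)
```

dqmjcxk

k=0: prepend 'k' → 'k'
k=1: prepend 'x' → 'xk'
k=2: prepend 'c' → 'cxk'
k=3: prepend 'j' → 'jcxk'
k=4: prepend 'm' → 'mjcxk'
k=5: prepend 'q' → 'qmjcxk'
k=6: prepend 'd' → 'dqmjcxk'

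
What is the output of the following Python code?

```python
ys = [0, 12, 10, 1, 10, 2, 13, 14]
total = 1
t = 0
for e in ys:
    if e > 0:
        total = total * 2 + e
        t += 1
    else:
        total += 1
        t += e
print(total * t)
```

10416

e=0: not >0, total = 1+1 = 2; t=0
e=12: >0, total = 2*2+12 = 16; t=1
e=10: >0, total = 16*2+10 = 42; t=2
e=1: >0, total = 42*2+1 = 85; t=3
e=10: >0, total = 85*2+10 = 180; t=4
e=2: >0, total = 180*2+2 = 362; t=5
e=13: >0, total = 362*2+13 = 737; t=6
e=14: >0, total = 737*2+14 = 1488; t=7
total*t = 1488*7 = 10416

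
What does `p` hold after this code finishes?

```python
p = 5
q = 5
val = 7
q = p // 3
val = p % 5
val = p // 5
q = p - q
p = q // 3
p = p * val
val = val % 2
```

q = 5//3 = 1
val = 5%5 = 0
val = 5//5 = 1
q = 5-1 = 4
p = 4//3 = 1
p = 1*1 = 1
val = 1%2 = 1

1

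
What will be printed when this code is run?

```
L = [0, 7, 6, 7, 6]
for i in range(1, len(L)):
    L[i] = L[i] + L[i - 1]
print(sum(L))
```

i=1: L[1] = 7+0 = 7 → [0, 7, 6, 7, 6]
i=2: L[2] = 6+7 = 13 → [0, 7, 13, 7, 6]
i=3: L[3] = 7+13 = 20 → [0, 7, 13, 20, 6]
i=4: L[4] = 6+20 = 26 → [0, 7, 13, 20, 26]
sum = 66

66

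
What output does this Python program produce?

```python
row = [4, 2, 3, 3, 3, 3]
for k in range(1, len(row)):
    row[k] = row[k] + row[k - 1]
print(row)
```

[4, 6, 9, 12, 15, 18]

k=1: row[1] = 2+4 = 6 → [4, 6, 3, 3, 3, 3]
k=2: row[2] = 3+6 = 9 → [4, 6, 9, 3, 3, 3]
k=3: row[3] = 3+9 = 12 → [4, 6, 9, 12, 3, 3]
k=4: row[4] = 3+12 = 15 → [4, 6, 9, 12, 15, 3]
k=5: row[5] = 3+15 = 18 → [4, 6, 9, 12, 15, 18]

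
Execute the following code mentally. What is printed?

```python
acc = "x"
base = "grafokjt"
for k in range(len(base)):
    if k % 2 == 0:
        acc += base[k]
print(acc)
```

k=0: add 'g' → 'xg'
k=1: skip
k=2: add 'a' → 'xga'
k=3: skip
k=4: add 'o' → 'xgao'
k=5: skip
k=6: add 'j' → 'xgaoj'
k=7: skip

xgaoj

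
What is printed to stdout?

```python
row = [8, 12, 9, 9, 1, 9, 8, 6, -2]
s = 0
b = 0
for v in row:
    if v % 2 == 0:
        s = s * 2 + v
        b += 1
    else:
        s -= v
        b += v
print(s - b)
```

9

v=8: even, s = 0*2+8 = 8; b=1
v=12: even, s = 8*2+12 = 28; b=2
v=9: not even, s = 28-9 = 19; b=11
v=9: not even, s = 19-9 = 10; b=20
v=1: not even, s = 10-1 = 9; b=21
v=9: not even, s = 9-9 = 0; b=30
v=8: even, s = 0*2+8 = 8; b=31
v=6: even, s = 8*2+6 = 22; b=32
v=-2: even, s = 22*2+(-2) = 42; b=33
s-b = 42-33 = 9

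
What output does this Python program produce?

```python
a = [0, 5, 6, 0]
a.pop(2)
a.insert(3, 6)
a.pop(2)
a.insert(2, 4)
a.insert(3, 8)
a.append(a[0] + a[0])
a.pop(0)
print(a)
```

pop(2) removes 6 → [0, 5, 0]
insert 6 at 3 → [0, 5, 0, 6]
pop(2) removes 0 → [0, 5, 6]
insert 4 at 2 → [0, 5, 4, 6]
insert 8 at 3 → [0, 5, 4, 8, 6]
append a[0]+a[0] = 0+0 = 0 → [0, 5, 4, 8, 6, 0]
pop(0) removes 0 → [5, 4, 8, 6, 0]

[5, 4, 8, 6, 0]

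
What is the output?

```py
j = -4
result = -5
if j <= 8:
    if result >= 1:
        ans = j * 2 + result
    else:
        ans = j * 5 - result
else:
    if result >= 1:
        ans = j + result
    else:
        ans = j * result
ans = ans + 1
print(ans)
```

-14

j=-4, result=-5
j <= 8 is True; result >= 1 is False
→ ans = j * 5 - result = -15
ans = (-15)+1 = -14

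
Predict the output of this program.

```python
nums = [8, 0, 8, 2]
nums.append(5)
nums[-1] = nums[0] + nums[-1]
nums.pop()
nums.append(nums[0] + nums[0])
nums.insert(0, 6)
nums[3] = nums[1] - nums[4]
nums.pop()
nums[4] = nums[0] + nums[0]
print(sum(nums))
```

append 5 → [8, 0, 8, 2, 5]
nums[-1] = nums[0]+nums[-1] = 8+5 = 13 → [8, 0, 8, 2, 13]
pop() removes 13 → [8, 0, 8, 2]
append nums[0]+nums[0] = 8+8 = 16 → [8, 0, 8, 2, 16]
insert 6 at 0 → [6, 8, 0, 8, 2, 16]
nums[3] = nums[1]-nums[4] = 8-2 = 6 → [6, 8, 0, 6, 2, 16]
pop() removes 16 → [6, 8, 0, 6, 2]
nums[4] = nums[0]+nums[0] = 6+6 = 12 → [6, 8, 0, 6, 12]
sum = 32

32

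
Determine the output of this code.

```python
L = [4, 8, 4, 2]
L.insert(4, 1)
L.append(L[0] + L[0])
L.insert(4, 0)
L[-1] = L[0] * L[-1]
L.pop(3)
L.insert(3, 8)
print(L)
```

[4, 8, 4, 8, 0, 1, 32]

insert 1 at 4 → [4, 8, 4, 2, 1]
append L[0]+L[0] = 4+4 = 8 → [4, 8, 4, 2, 1, 8]
insert 0 at 4 → [4, 8, 4, 2, 0, 1, 8]
L[-1] = L[0]*L[-1] = 4*8 = 32 → [4, 8, 4, 2, 0, 1, 32]
pop(3) removes 2 → [4, 8, 4, 0, 1, 32]
insert 8 at 3 → [4, 8, 4, 8, 0, 1, 32]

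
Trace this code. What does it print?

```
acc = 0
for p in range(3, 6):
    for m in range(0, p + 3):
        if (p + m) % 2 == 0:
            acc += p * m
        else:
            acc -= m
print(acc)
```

128

p=3,m=0: odd sum, acc = 0-0 = 0
p=3,m=1: even sum, acc = 0+3 = 3
p=3,m=2: odd sum, acc = 3-2 = 1
p=3,m=3: even sum, acc = 1+9 = 10
p=3,m=4: odd sum, acc = 10-4 = 6
p=3,m=5: even sum, acc = 6+15 = 21
p=4,m=0: even sum, acc = 21+0 = 21
p=4,m=1: odd sum, acc = 21-1 = 20
p=4,m=2: even sum, acc = 20+8 = 28
p=4,m=3: odd sum, acc = 28-3 = 25
p=4,m=4: even sum, acc = 25+16 = 41
p=4,m=5: odd sum, acc = 41-5 = 36
p=4,m=6: even sum, acc = 36+24 = 60
p=5,m=0: odd sum, acc = 60-0 = 60
p=5,m=1: even sum, acc = 60+5 = 65
p=5,m=2: odd sum, acc = 65-2 = 63
p=5,m=3: even sum, acc = 63+15 = 78
p=5,m=4: odd sum, acc = 78-4 = 74
p=5,m=5: even sum, acc = 74+25 = 99
p=5,m=6: odd sum, acc = 99-6 = 93
p=5,m=7: even sum, acc = 93+35 = 128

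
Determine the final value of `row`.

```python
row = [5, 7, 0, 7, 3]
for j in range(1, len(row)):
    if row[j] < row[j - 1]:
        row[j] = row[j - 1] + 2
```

j=1: 7>=5, unchanged → [5, 7, 0, 7, 3]
j=2: 0<7, row[2] = 7+2 = 9 → [5, 7, 9, 7, 3]
j=3: 7<9, row[3] = 9+2 = 11 → [5, 7, 9, 11, 3]
j=4: 3<11, row[4] = 11+2 = 13 → [5, 7, 9, 11, 13]

[5, 7, 9, 11, 13]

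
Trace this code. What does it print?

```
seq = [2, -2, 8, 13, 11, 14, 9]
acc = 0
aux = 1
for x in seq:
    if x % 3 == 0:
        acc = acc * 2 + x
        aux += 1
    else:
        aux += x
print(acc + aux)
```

x=2: not %3==0; aux=3
x=-2: not %3==0; aux=1
x=8: not %3==0; aux=9
x=13: not %3==0; aux=22
x=11: not %3==0; aux=33
x=14: not %3==0; aux=47
x=9: %3==0, acc = 0*2+9 = 9; aux=48
acc+aux = 9+48 = 57

57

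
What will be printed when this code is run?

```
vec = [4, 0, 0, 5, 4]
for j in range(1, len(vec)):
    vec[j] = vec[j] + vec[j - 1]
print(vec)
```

[4, 4, 4, 9, 13]

j=1: vec[1] = 0+4 = 4 → [4, 4, 0, 5, 4]
j=2: vec[2] = 0+4 = 4 → [4, 4, 4, 5, 4]
j=3: vec[3] = 5+4 = 9 → [4, 4, 4, 9, 4]
j=4: vec[4] = 4+9 = 13 → [4, 4, 4, 9, 13]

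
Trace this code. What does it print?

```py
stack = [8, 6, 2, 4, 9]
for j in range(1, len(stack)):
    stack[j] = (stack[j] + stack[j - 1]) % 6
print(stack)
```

[8, 2, 4, 2, 5]

j=1: stack[1] = (6+8)%6 = 2 → [8, 2, 2, 4, 9]
j=2: stack[2] = (2+2)%6 = 4 → [8, 2, 4, 4, 9]
j=3: stack[3] = (4+4)%6 = 2 → [8, 2, 4, 2, 9]
j=4: stack[4] = (9+2)%6 = 5 → [8, 2, 4, 2, 5]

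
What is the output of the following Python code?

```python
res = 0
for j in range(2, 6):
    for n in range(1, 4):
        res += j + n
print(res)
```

66

j=2,n=1: res = 0+3 = 3
j=2,n=2: res = 3+4 = 7
j=2,n=3: res = 7+5 = 12
j=3,n=1: res = 12+4 = 16
j=3,n=2: res = 16+5 = 21
j=3,n=3: res = 21+6 = 27
j=4,n=1: res = 27+5 = 32
j=4,n=2: res = 32+6 = 38
j=4,n=3: res = 38+7 = 45
j=5,n=1: res = 45+6 = 51
j=5,n=2: res = 51+7 = 58
j=5,n=3: res = 58+8 = 66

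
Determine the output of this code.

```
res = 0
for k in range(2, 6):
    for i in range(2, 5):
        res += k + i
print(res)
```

78

k=2,i=2: res = 0+4 = 4
k=2,i=3: res = 4+5 = 9
k=2,i=4: res = 9+6 = 15
k=3,i=2: res = 15+5 = 20
k=3,i=3: res = 20+6 = 26
k=3,i=4: res = 26+7 = 33
k=4,i=2: res = 33+6 = 39
k=4,i=3: res = 39+7 = 46
k=4,i=4: res = 46+8 = 54
k=5,i=2: res = 54+7 = 61
k=5,i=3: res = 61+8 = 69
k=5,i=4: res = 69+9 = 78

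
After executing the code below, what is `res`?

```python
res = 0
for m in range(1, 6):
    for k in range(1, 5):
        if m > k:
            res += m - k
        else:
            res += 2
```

m=1,k=1: not 1>1, res = 0+2 = 2
m=1,k=2: not 1>2, res = 2+2 = 4
m=1,k=3: not 1>3, res = 4+2 = 6
m=1,k=4: not 1>4, res = 6+2 = 8
m=2,k=1: 2>1, res = 8+1 = 9
m=2,k=2: not 2>2, res = 9+2 = 11
m=2,k=3: not 2>3, res = 11+2 = 13
m=2,k=4: not 2>4, res = 13+2 = 15
m=3,k=1: 3>1, res = 15+2 = 17
m=3,k=2: 3>2, res = 17+1 = 18
m=3,k=3: not 3>3, res = 18+2 = 20
m=3,k=4: not 3>4, res = 20+2 = 22
m=4,k=1: 4>1, res = 22+3 = 25
m=4,k=2: 4>2, res = 25+2 = 27
m=4,k=3: 4>3, res = 27+1 = 28
m=4,k=4: not 4>4, res = 28+2 = 30
m=5,k=1: 5>1, res = 30+4 = 34
m=5,k=2: 5>2, res = 34+3 = 37
m=5,k=3: 5>3, res = 37+2 = 39
m=5,k=4: 5>4, res = 39+1 = 40

40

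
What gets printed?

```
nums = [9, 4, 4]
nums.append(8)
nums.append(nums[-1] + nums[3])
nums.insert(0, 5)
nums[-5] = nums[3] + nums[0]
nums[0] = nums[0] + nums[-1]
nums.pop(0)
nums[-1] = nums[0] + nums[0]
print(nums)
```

append 8 → [9, 4, 4, 8]
append nums[-1]+nums[3] = 8+8 = 16 → [9, 4, 4, 8, 16]
insert 5 at 0 → [5, 9, 4, 4, 8, 16]
nums[-5] = nums[3]+nums[0] = 4+5 = 9 → [5, 9, 4, 4, 8, 16]
nums[0] = nums[0]+nums[-1] = 5+16 = 21 → [21, 9, 4, 4, 8, 16]
pop(0) removes 21 → [9, 4, 4, 8, 16]
nums[-1] = nums[0]+nums[0] = 9+9 = 18 → [9, 4, 4, 8, 18]

[9, 4, 4, 8, 18]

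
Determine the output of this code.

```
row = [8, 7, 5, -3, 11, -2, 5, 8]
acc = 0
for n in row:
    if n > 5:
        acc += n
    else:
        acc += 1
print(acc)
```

38

n=8: >5, acc = 0+8 = 8
n=7: >5, acc = 8+7 = 15
n=5: not >5, acc = 15+1 = 16
n=-3: not >5, acc = 16+1 = 17
n=11: >5, acc = 17+11 = 28
n=-2: not >5, acc = 28+1 = 29
n=5: not >5, acc = 29+1 = 30
n=8: >5, acc = 30+8 = 38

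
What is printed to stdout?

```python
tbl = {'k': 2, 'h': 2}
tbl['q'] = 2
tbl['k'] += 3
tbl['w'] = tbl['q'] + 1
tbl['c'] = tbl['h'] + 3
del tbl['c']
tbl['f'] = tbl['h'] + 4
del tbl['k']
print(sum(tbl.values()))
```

tbl['q'] = 2 → {'k': 2, 'h': 2, 'q': 2}
tbl['k'] = 2+3 = 5 → {'k': 5, 'h': 2, 'q': 2}
tbl['w'] = tbl['q']+1 = 3 → {'k': 5, 'h': 2, 'q': 2, 'w': 3}
tbl['c'] = tbl['h']+3 = 5 → {'k': 5, 'h': 2, 'q': 2, 'w': 3, 'c': 5}
del 'c' → {'k': 5, 'h': 2, 'q': 2, 'w': 3}
tbl['f'] = tbl['h']+4 = 6 → {'k': 5, 'h': 2, 'q': 2, 'w': 3, 'f': 6}
del 'k' → {'h': 2, 'q': 2, 'w': 3, 'f': 6}
sum of values = 13

13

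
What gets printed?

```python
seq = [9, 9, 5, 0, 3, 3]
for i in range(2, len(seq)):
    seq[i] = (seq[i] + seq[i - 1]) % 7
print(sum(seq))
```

27

i=2: seq[2] = (5+9)%7 = 0 → [9, 9, 0, 0, 3, 3]
i=3: seq[3] = (0+0)%7 = 0 → [9, 9, 0, 0, 3, 3]
i=4: seq[4] = (3+0)%7 = 3 → [9, 9, 0, 0, 3, 3]
i=5: seq[5] = (3+3)%7 = 6 → [9, 9, 0, 0, 3, 6]
sum = 27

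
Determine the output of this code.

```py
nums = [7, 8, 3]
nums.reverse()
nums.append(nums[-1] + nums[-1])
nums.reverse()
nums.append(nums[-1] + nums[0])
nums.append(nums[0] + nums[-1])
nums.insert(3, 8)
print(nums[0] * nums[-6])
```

reverse → [3, 8, 7]
append nums[-1]+nums[-1] = 7+7 = 14 → [3, 8, 7, 14]
reverse → [14, 7, 8, 3]
append nums[-1]+nums[0] = 3+14 = 17 → [14, 7, 8, 3, 17]
append nums[0]+nums[-1] = 14+17 = 31 → [14, 7, 8, 3, 17, 31]
insert 8 at 3 → [14, 7, 8, 8, 3, 17, 31]
nums[0]*nums[-6] = 14*7 = 98

98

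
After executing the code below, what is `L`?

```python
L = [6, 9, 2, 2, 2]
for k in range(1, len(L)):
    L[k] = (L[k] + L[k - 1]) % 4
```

k=1: L[1] = (9+6)%4 = 3 → [6, 3, 2, 2, 2]
k=2: L[2] = (2+3)%4 = 1 → [6, 3, 1, 2, 2]
k=3: L[3] = (2+1)%4 = 3 → [6, 3, 1, 3, 2]
k=4: L[4] = (2+3)%4 = 1 → [6, 3, 1, 3, 1]

[6, 3, 1, 3, 1]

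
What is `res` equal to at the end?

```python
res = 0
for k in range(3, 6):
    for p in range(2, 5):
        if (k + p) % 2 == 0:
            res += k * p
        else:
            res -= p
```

k=3,p=2: odd sum, res = 0-2 = -2
k=3,p=3: even sum, res = (-2)+9 = 7
k=3,p=4: odd sum, res = 7-4 = 3
k=4,p=2: even sum, res = 3+8 = 11
k=4,p=3: odd sum, res = 11-3 = 8
k=4,p=4: even sum, res = 8+16 = 24
k=5,p=2: odd sum, res = 24-2 = 22
k=5,p=3: even sum, res = 22+15 = 37
k=5,p=4: odd sum, res = 37-4 = 33

33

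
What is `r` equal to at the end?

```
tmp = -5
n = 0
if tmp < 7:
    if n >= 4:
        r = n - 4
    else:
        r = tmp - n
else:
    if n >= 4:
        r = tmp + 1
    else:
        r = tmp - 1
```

-5

tmp=-5, n=0
tmp < 7 is True; n >= 4 is False
→ r = tmp - n = -5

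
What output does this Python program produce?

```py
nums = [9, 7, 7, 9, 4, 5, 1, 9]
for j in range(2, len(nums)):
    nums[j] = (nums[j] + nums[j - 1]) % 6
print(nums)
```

[9, 7, 2, 5, 3, 2, 3, 0]

j=2: nums[2] = (7+7)%6 = 2 → [9, 7, 2, 9, 4, 5, 1, 9]
j=3: nums[3] = (9+2)%6 = 5 → [9, 7, 2, 5, 4, 5, 1, 9]
j=4: nums[4] = (4+5)%6 = 3 → [9, 7, 2, 5, 3, 5, 1, 9]
j=5: nums[5] = (5+3)%6 = 2 → [9, 7, 2, 5, 3, 2, 1, 9]
j=6: nums[6] = (1+2)%6 = 3 → [9, 7, 2, 5, 3, 2, 3, 9]
j=7: nums[7] = (9+3)%6 = 0 → [9, 7, 2, 5, 3, 2, 3, 0]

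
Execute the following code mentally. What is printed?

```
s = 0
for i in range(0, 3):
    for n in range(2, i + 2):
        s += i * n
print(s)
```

12

i=1,n=2: s = 0+2 = 2
i=2,n=2: s = 2+4 = 6
i=2,n=3: s = 6+6 = 12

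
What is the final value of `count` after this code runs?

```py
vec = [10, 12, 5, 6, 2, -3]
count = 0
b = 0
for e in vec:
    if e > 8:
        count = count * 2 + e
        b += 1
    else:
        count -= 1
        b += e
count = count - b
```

e=10: >8, count = 0*2+10 = 10; b=1
e=12: >8, count = 10*2+12 = 32; b=2
e=5: not >8, count = 32-1 = 31; b=7
e=6: not >8, count = 31-1 = 30; b=13
e=2: not >8, count = 30-1 = 29; b=15
e=-3: not >8, count = 29-1 = 28; b=12
count-b = 28-12 = 16

16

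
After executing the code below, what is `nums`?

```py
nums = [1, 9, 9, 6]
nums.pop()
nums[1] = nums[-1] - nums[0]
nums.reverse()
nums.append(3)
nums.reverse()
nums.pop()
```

pop() removes 6 → [1, 9, 9]
nums[1] = nums[-1]-nums[0] = 9-1 = 8 → [1, 8, 9]
reverse → [9, 8, 1]
append 3 → [9, 8, 1, 3]
reverse → [3, 1, 8, 9]
pop() removes 9 → [3, 1, 8]

[3, 1, 8]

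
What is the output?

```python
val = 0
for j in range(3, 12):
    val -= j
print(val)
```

j=3: val = 0-3 = -3
j=4: val = (-3)-4 = -7
j=5: val = (-7)-5 = -12
j=6: val = (-12)-6 = -18
j=7: val = (-18)-7 = -25
j=8: val = (-25)-8 = -33
j=9: val = (-33)-9 = -42
j=10: val = (-42)-10 = -52
j=11: val = (-52)-11 = -63

-63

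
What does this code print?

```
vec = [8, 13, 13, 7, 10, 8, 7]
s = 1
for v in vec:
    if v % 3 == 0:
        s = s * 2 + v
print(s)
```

1

v=8: not %3==0
v=13: not %3==0
v=13: not %3==0
v=7: not %3==0
v=10: not %3==0
v=8: not %3==0
v=7: not %3==0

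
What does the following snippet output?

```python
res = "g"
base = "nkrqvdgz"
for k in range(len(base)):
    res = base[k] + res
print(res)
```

k=0: prepend 'n' → 'ng'
k=1: prepend 'k' → 'kng'
k=2: prepend 'r' → 'rkng'
k=3: prepend 'q' → 'qrkng'
k=4: prepend 'v' → 'vqrkng'
k=5: prepend 'd' → 'dvqrkng'
k=6: prepend 'g' → 'gdvqrkng'
k=7: prepend 'z' → 'zgdvqrkng'

zgdvqrkng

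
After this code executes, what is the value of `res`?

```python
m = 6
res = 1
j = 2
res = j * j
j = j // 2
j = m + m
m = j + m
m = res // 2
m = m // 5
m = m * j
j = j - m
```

res = 2*2 = 4
j = 2//2 = 1
j = 6+6 = 12
m = 12+6 = 18
m = 4//2 = 2
m = 2//5 = 0
m = 0*12 = 0
j = 12-0 = 12

4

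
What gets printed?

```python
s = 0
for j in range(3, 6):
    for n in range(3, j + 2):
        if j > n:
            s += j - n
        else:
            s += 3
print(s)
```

22

j=3,n=3: not 3>3, s = 0+3 = 3
j=3,n=4: not 3>4, s = 3+3 = 6
j=4,n=3: 4>3, s = 6+1 = 7
j=4,n=4: not 4>4, s = 7+3 = 10
j=4,n=5: not 4>5, s = 10+3 = 13
j=5,n=3: 5>3, s = 13+2 = 15
j=5,n=4: 5>4, s = 15+1 = 16
j=5,n=5: not 5>5, s = 16+3 = 19
j=5,n=6: not 5>6, s = 19+3 = 22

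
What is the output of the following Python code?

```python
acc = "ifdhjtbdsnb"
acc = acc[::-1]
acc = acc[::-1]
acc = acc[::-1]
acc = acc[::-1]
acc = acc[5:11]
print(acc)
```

reverse → 'bnsdbtjhdfi'
reverse → 'ifdhjtbdsnb'
reverse → 'bnsdbtjhdfi'
reverse → 'ifdhjtbdsnb'
slice [5:11] → 'tbdsnb'

tbdsnb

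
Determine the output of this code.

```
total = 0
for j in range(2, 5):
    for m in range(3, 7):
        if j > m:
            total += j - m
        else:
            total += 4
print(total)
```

45

j=2,m=3: not 2>3, total = 0+4 = 4
j=2,m=4: not 2>4, total = 4+4 = 8
j=2,m=5: not 2>5, total = 8+4 = 12
j=2,m=6: not 2>6, total = 12+4 = 16
j=3,m=3: not 3>3, total = 16+4 = 20
j=3,m=4: not 3>4, total = 20+4 = 24
j=3,m=5: not 3>5, total = 24+4 = 28
j=3,m=6: not 3>6, total = 28+4 = 32
j=4,m=3: 4>3, total = 32+1 = 33
j=4,m=4: not 4>4, total = 33+4 = 37
j=4,m=5: not 4>5, total = 37+4 = 41
j=4,m=6: not 4>6, total = 41+4 = 45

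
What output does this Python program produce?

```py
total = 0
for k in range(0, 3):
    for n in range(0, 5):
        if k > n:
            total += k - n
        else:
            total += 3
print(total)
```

k=0,n=0: not 0>0, total = 0+3 = 3
k=0,n=1: not 0>1, total = 3+3 = 6
k=0,n=2: not 0>2, total = 6+3 = 9
k=0,n=3: not 0>3, total = 9+3 = 12
k=0,n=4: not 0>4, total = 12+3 = 15
k=1,n=0: 1>0, total = 15+1 = 16
k=1,n=1: not 1>1, total = 16+3 = 19
k=1,n=2: not 1>2, total = 19+3 = 22
k=1,n=3: not 1>3, total = 22+3 = 25
k=1,n=4: not 1>4, total = 25+3 = 28
k=2,n=0: 2>0, total = 28+2 = 30
k=2,n=1: 2>1, total = 30+1 = 31
k=2,n=2: not 2>2, total = 31+3 = 34
k=2,n=3: not 2>3, total = 34+3 = 37
k=2,n=4: not 2>4, total = 37+3 = 40

40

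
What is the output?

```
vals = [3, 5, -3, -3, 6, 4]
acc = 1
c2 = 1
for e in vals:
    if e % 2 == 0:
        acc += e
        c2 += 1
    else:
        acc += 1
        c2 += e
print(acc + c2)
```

20

e=3: not even, acc = 1+1 = 2; c2=4
e=5: not even, acc = 2+1 = 3; c2=9
e=-3: not even, acc = 3+1 = 4; c2=6
e=-3: not even, acc = 4+1 = 5; c2=3
e=6: even, acc = 5+6 = 11; c2=4
e=4: even, acc = 11+4 = 15; c2=5
acc+c2 = 15+5 = 20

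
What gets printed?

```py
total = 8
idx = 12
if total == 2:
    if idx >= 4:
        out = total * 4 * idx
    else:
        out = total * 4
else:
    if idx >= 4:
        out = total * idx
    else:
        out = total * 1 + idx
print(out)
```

total=8, idx=12
total == 2 is False; idx >= 4 is True
→ out = total * idx = 96

96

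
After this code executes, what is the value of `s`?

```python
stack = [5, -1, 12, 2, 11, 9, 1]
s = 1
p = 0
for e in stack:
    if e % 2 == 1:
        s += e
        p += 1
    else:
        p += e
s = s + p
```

e=5: odd, s = 1+5 = 6; p=1
e=-1: odd, s = 6+(-1) = 5; p=2
e=12: not odd; p=14
e=2: not odd; p=16
e=11: odd, s = 5+11 = 16; p=17
e=9: odd, s = 16+9 = 25; p=18
e=1: odd, s = 25+1 = 26; p=19
s+p = 26+19 = 45

45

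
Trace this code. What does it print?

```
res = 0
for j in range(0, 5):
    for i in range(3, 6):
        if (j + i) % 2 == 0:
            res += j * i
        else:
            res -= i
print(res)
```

24

j=0,i=3: odd sum, res = 0-3 = -3
j=0,i=4: even sum, res = (-3)+0 = -3
j=0,i=5: odd sum, res = (-3)-5 = -8
j=1,i=3: even sum, res = (-8)+3 = -5
j=1,i=4: odd sum, res = (-5)-4 = -9
j=1,i=5: even sum, res = (-9)+5 = -4
j=2,i=3: odd sum, res = (-4)-3 = -7
j=2,i=4: even sum, res = (-7)+8 = 1
j=2,i=5: odd sum, res = 1-5 = -4
j=3,i=3: even sum, res = (-4)+9 = 5
j=3,i=4: odd sum, res = 5-4 = 1
j=3,i=5: even sum, res = 1+15 = 16
j=4,i=3: odd sum, res = 16-3 = 13
j=4,i=4: even sum, res = 13+16 = 29
j=4,i=5: odd sum, res = 29-5 = 24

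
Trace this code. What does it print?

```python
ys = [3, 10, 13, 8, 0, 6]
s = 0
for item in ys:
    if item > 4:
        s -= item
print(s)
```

-37

item=3: not >4
item=10: >4, s = 0-10 = -10
item=13: >4, s = (-10)-13 = -23
item=8: >4, s = (-23)-8 = -31
item=0: not >4
item=6: >4, s = (-31)-6 = -37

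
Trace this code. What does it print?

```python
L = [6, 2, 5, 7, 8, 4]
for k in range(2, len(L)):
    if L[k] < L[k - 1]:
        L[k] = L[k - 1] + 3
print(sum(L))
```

39

k=2: 5>=2, unchanged → [6, 2, 5, 7, 8, 4]
k=3: 7>=5, unchanged → [6, 2, 5, 7, 8, 4]
k=4: 8>=7, unchanged → [6, 2, 5, 7, 8, 4]
k=5: 4<8, L[5] = 8+3 = 11 → [6, 2, 5, 7, 8, 11]
sum = 39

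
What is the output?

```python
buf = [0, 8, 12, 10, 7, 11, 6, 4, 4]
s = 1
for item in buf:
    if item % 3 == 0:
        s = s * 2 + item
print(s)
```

38

item=0: %3==0, s = 1*2+0 = 2
item=8: not %3==0
item=12: %3==0, s = 2*2+12 = 16
item=10: not %3==0
item=7: not %3==0
item=11: not %3==0
item=6: %3==0, s = 16*2+6 = 38
item=4: not %3==0
item=4: not %3==0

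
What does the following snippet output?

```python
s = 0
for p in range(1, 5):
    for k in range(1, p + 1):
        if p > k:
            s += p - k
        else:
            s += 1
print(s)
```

14

p=1,k=1: not 1>1, s = 0+1 = 1
p=2,k=1: 2>1, s = 1+1 = 2
p=2,k=2: not 2>2, s = 2+1 = 3
p=3,k=1: 3>1, s = 3+2 = 5
p=3,k=2: 3>2, s = 5+1 = 6
p=3,k=3: not 3>3, s = 6+1 = 7
p=4,k=1: 4>1, s = 7+3 = 10
p=4,k=2: 4>2, s = 10+2 = 12
p=4,k=3: 4>3, s = 12+1 = 13
p=4,k=4: not 4>4, s = 13+1 = 14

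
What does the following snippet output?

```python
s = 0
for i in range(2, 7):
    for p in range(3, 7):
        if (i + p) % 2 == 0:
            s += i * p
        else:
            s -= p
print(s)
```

140

i=2,p=3: odd sum, s = 0-3 = -3
i=2,p=4: even sum, s = (-3)+8 = 5
i=2,p=5: odd sum, s = 5-5 = 0
i=2,p=6: even sum, s = 0+12 = 12
i=3,p=3: even sum, s = 12+9 = 21
i=3,p=4: odd sum, s = 21-4 = 17
i=3,p=5: even sum, s = 17+15 = 32
i=3,p=6: odd sum, s = 32-6 = 26
i=4,p=3: odd sum, s = 26-3 = 23
i=4,p=4: even sum, s = 23+16 = 39
i=4,p=5: odd sum, s = 39-5 = 34
i=4,p=6: even sum, s = 34+24 = 58
i=5,p=3: even sum, s = 58+15 = 73
i=5,p=4: odd sum, s = 73-4 = 69
i=5,p=5: even sum, s = 69+25 = 94
i=5,p=6: odd sum, s = 94-6 = 88
i=6,p=3: odd sum, s = 88-3 = 85
i=6,p=4: even sum, s = 85+24 = 109
i=6,p=5: odd sum, s = 109-5 = 104
i=6,p=6: even sum, s = 104+36 = 140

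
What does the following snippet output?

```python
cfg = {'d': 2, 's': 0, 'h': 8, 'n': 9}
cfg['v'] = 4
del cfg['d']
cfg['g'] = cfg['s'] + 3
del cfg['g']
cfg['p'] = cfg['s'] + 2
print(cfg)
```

{'s': 0, 'h': 8, 'n': 9, 'v': 4, 'p': 2}

cfg['v'] = 4 → {'d': 2, 's': 0, 'h': 8, 'n': 9, 'v': 4}
del 'd' → {'s': 0, 'h': 8, 'n': 9, 'v': 4}
cfg['g'] = cfg['s']+3 = 3 → {'s': 0, 'h': 8, 'n': 9, 'v': 4, 'g': 3}
del 'g' → {'s': 0, 'h': 8, 'n': 9, 'v': 4}
cfg['p'] = cfg['s']+2 = 2 → {'s': 0, 'h': 8, 'n': 9, 'v': 4, 'p': 2}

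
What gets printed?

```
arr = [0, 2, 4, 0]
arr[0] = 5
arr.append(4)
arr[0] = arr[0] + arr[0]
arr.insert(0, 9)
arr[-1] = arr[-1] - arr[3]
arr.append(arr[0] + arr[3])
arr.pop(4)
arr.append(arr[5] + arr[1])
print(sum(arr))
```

61

arr[0] = 5 → [5, 2, 4, 0]
append 4 → [5, 2, 4, 0, 4]
arr[0] = arr[0]+arr[0] = 5+5 = 10 → [10, 2, 4, 0, 4]
insert 9 at 0 → [9, 10, 2, 4, 0, 4]
arr[-1] = arr[-1]-arr[3] = 4-4 = 0 → [9, 10, 2, 4, 0, 0]
append arr[0]+arr[3] = 9+4 = 13 → [9, 10, 2, 4, 0, 0, 13]
pop(4) removes 0 → [9, 10, 2, 4, 0, 13]
append arr[5]+arr[1] = 13+10 = 23 → [9, 10, 2, 4, 0, 13, 23]
sum = 61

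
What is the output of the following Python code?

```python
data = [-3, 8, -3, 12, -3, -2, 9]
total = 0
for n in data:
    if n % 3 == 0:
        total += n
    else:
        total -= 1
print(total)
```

10

n=-3: %3==0, total = 0+(-3) = -3
n=8: not %3==0, total = (-3)-1 = -4
n=-3: %3==0, total = (-4)+(-3) = -7
n=12: %3==0, total = (-7)+12 = 5
n=-3: %3==0, total = 5+(-3) = 2
n=-2: not %3==0, total = 2-1 = 1
n=9: %3==0, total = 1+9 = 10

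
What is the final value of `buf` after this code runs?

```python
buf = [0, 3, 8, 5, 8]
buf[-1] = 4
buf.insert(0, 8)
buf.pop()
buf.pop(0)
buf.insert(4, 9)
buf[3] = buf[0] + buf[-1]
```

[0, 3, 8, 9, 9]

buf[-1] = 4 → [0, 3, 8, 5, 4]
insert 8 at 0 → [8, 0, 3, 8, 5, 4]
pop() removes 4 → [8, 0, 3, 8, 5]
pop(0) removes 8 → [0, 3, 8, 5]
insert 9 at 4 → [0, 3, 8, 5, 9]
buf[3] = buf[0]+buf[-1] = 0+9 = 9 → [0, 3, 8, 9, 9]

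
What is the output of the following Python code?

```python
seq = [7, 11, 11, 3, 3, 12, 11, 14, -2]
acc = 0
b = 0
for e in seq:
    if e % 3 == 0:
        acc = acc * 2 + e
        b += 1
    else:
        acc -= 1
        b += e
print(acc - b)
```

-52

e=7: not %3==0, acc = 0-1 = -1; b=7
e=11: not %3==0, acc = (-1)-1 = -2; b=18
e=11: not %3==0, acc = (-2)-1 = -3; b=29
e=3: %3==0, acc = (-3)*2+3 = -3; b=30
e=3: %3==0, acc = (-3)*2+3 = -3; b=31
e=12: %3==0, acc = (-3)*2+12 = 6; b=32
e=11: not %3==0, acc = 6-1 = 5; b=43
e=14: not %3==0, acc = 5-1 = 4; b=57
e=-2: not %3==0, acc = 4-1 = 3; b=55
acc-b = 3-55 = -52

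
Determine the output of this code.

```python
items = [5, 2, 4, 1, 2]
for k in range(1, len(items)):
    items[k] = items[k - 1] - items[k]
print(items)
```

[5, 3, -1, -2, -4]

k=1: items[1] = 5-2 = 3 → [5, 3, 4, 1, 2]
k=2: items[2] = 3-4 = -1 → [5, 3, -1, 1, 2]
k=3: items[3] = (-1)-1 = -2 → [5, 3, -1, -2, 2]
k=4: items[4] = (-2)-2 = -4 → [5, 3, -1, -2, -4]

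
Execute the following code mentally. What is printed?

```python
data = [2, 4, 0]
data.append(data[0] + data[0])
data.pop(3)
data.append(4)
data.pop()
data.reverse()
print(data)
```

append data[0]+data[0] = 2+2 = 4 → [2, 4, 0, 4]
pop(3) removes 4 → [2, 4, 0]
append 4 → [2, 4, 0, 4]
pop() removes 4 → [2, 4, 0]
reverse → [0, 4, 2]

[0, 4, 2]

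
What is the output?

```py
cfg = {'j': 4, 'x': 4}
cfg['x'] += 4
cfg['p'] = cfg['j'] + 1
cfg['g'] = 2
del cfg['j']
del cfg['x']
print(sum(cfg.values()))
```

cfg['x'] = 4+4 = 8 → {'j': 4, 'x': 8}
cfg['p'] = cfg['j']+1 = 5 → {'j': 4, 'x': 8, 'p': 5}
cfg['g'] = 2 → {'j': 4, 'x': 8, 'p': 5, 'g': 2}
del 'j' → {'x': 8, 'p': 5, 'g': 2}
del 'x' → {'p': 5, 'g': 2}
sum of values = 7

7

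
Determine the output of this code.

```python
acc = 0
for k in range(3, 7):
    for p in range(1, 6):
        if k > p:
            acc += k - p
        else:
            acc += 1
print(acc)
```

40

k=3,p=1: 3>1, acc = 0+2 = 2
k=3,p=2: 3>2, acc = 2+1 = 3
k=3,p=3: not 3>3, acc = 3+1 = 4
k=3,p=4: not 3>4, acc = 4+1 = 5
k=3,p=5: not 3>5, acc = 5+1 = 6
k=4,p=1: 4>1, acc = 6+3 = 9
k=4,p=2: 4>2, acc = 9+2 = 11
k=4,p=3: 4>3, acc = 11+1 = 12
k=4,p=4: not 4>4, acc = 12+1 = 13
k=4,p=5: not 4>5, acc = 13+1 = 14
k=5,p=1: 5>1, acc = 14+4 = 18
k=5,p=2: 5>2, acc = 18+3 = 21
k=5,p=3: 5>3, acc = 21+2 = 23
k=5,p=4: 5>4, acc = 23+1 = 24
k=5,p=5: not 5>5, acc = 24+1 = 25
k=6,p=1: 6>1, acc = 25+5 = 30
k=6,p=2: 6>2, acc = 30+4 = 34
k=6,p=3: 6>3, acc = 34+3 = 37
k=6,p=4: 6>4, acc = 37+2 = 39
k=6,p=5: 6>5, acc = 39+1 = 40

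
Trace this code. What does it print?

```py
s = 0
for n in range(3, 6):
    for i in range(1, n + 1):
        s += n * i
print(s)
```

133

n=3,i=1: s = 0+3 = 3
n=3,i=2: s = 3+6 = 9
n=3,i=3: s = 9+9 = 18
n=4,i=1: s = 18+4 = 22
n=4,i=2: s = 22+8 = 30
n=4,i=3: s = 30+12 = 42
n=4,i=4: s = 42+16 = 58
n=5,i=1: s = 58+5 = 63
n=5,i=2: s = 63+10 = 73
n=5,i=3: s = 73+15 = 88
n=5,i=4: s = 88+20 = 108
n=5,i=5: s = 108+25 = 133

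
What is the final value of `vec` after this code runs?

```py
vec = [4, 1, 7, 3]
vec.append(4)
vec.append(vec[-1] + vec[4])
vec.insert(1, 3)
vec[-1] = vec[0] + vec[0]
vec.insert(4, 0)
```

append 4 → [4, 1, 7, 3, 4]
append vec[-1]+vec[4] = 4+4 = 8 → [4, 1, 7, 3, 4, 8]
insert 3 at 1 → [4, 3, 1, 7, 3, 4, 8]
vec[-1] = vec[0]+vec[0] = 4+4 = 8 → [4, 3, 1, 7, 3, 4, 8]
insert 0 at 4 → [4, 3, 1, 7, 0, 3, 4, 8]

[4, 3, 1, 7, 0, 3, 4, 8]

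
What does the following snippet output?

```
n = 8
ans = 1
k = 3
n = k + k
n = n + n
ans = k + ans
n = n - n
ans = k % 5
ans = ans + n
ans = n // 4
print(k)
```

3

n = 3+3 = 6
n = 6+6 = 12
ans = 3+1 = 4
n = 12-12 = 0
ans = 3%5 = 3
ans = 3+0 = 3
ans = 0//4 = 0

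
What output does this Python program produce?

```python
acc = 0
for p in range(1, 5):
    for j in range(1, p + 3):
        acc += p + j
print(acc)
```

p=1,j=1: acc = 0+2 = 2
p=1,j=2: acc = 2+3 = 5
p=1,j=3: acc = 5+4 = 9
p=2,j=1: acc = 9+3 = 12
p=2,j=2: acc = 12+4 = 16
p=2,j=3: acc = 16+5 = 21
p=2,j=4: acc = 21+6 = 27
p=3,j=1: acc = 27+4 = 31
p=3,j=2: acc = 31+5 = 36
p=3,j=3: acc = 36+6 = 42
p=3,j=4: acc = 42+7 = 49
p=3,j=5: acc = 49+8 = 57
p=4,j=1: acc = 57+5 = 62
p=4,j=2: acc = 62+6 = 68
p=4,j=3: acc = 68+7 = 75
p=4,j=4: acc = 75+8 = 83
p=4,j=5: acc = 83+9 = 92
p=4,j=6: acc = 92+10 = 102

102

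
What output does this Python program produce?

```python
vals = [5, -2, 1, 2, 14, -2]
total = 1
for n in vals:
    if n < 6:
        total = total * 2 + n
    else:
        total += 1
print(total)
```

104

n=5: <6, total = 1*2+5 = 7
n=-2: <6, total = 7*2+(-2) = 12
n=1: <6, total = 12*2+1 = 25
n=2: <6, total = 25*2+2 = 52
n=14: not <6, total = 52+1 = 53
n=-2: <6, total = 53*2+(-2) = 104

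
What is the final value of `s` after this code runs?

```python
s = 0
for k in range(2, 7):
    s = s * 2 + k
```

k=2: s = 0*2+2 = 2
k=3: s = 2*2+3 = 7
k=4: s = 7*2+4 = 18
k=5: s = 18*2+5 = 41
k=6: s = 41*2+6 = 88

88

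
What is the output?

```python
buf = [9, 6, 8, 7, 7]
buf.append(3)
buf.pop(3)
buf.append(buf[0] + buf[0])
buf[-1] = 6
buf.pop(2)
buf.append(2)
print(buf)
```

append 3 → [9, 6, 8, 7, 7, 3]
pop(3) removes 7 → [9, 6, 8, 7, 3]
append buf[0]+buf[0] = 9+9 = 18 → [9, 6, 8, 7, 3, 18]
buf[-1] = 6 → [9, 6, 8, 7, 3, 6]
pop(2) removes 8 → [9, 6, 7, 3, 6]
append 2 → [9, 6, 7, 3, 6, 2]

[9, 6, 7, 3, 6, 2]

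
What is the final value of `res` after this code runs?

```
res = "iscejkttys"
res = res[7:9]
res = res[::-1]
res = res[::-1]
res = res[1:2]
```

'y'

slice [7:9] → 'ty'
reverse → 'yt'
reverse → 'ty'
slice [1:2] → 'y'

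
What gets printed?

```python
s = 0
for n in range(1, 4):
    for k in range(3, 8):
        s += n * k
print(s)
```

150

n=1,k=3: s = 0+3 = 3
n=1,k=4: s = 3+4 = 7
n=1,k=5: s = 7+5 = 12
n=1,k=6: s = 12+6 = 18
n=1,k=7: s = 18+7 = 25
n=2,k=3: s = 25+6 = 31
n=2,k=4: s = 31+8 = 39
n=2,k=5: s = 39+10 = 49
n=2,k=6: s = 49+12 = 61
n=2,k=7: s = 61+14 = 75
n=3,k=3: s = 75+9 = 84
n=3,k=4: s = 84+12 = 96
n=3,k=5: s = 96+15 = 111
n=3,k=6: s = 111+18 = 129
n=3,k=7: s = 129+21 = 150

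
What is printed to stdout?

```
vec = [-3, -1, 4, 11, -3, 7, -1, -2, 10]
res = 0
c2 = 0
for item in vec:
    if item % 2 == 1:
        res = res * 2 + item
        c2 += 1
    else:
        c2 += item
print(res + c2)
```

-5

item=-3: odd, res = 0*2+(-3) = -3; c2=1
item=-1: odd, res = (-3)*2+(-1) = -7; c2=2
item=4: not odd; c2=6
item=11: odd, res = (-7)*2+11 = -3; c2=7
item=-3: odd, res = (-3)*2+(-3) = -9; c2=8
item=7: odd, res = (-9)*2+7 = -11; c2=9
item=-1: odd, res = (-11)*2+(-1) = -23; c2=10
item=-2: not odd; c2=8
item=10: not odd; c2=18
res+c2 = (-23)+18 = -5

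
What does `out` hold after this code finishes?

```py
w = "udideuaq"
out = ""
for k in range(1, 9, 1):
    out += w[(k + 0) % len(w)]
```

k=1: add w[1]='d' → 'd'
k=2: add w[2]='i' → 'di'
k=3: add w[3]='d' → 'did'
k=4: add w[4]='e' → 'dide'
k=5: add w[5]='u' → 'dideu'
k=6: add w[6]='a' → 'dideua'
k=7: add w[7]='q' → 'dideuaq'
k=8: add w[0]='u' → 'dideuaqu'

'dideuaqu'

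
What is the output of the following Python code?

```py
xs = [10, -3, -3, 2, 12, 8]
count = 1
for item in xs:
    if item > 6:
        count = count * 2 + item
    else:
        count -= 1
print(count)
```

68

item=10: >6, count = 1*2+10 = 12
item=-3: not >6, count = 12-1 = 11
item=-3: not >6, count = 11-1 = 10
item=2: not >6, count = 10-1 = 9
item=12: >6, count = 9*2+12 = 30
item=8: >6, count = 30*2+8 = 68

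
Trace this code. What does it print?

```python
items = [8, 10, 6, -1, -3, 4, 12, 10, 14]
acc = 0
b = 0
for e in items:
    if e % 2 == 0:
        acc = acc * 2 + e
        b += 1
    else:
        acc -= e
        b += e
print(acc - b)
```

1103

e=8: even, acc = 0*2+8 = 8; b=1
e=10: even, acc = 8*2+10 = 26; b=2
e=6: even, acc = 26*2+6 = 58; b=3
e=-1: not even, acc = 58-(-1) = 59; b=2
e=-3: not even, acc = 59-(-3) = 62; b=-1
e=4: even, acc = 62*2+4 = 128; b=0
e=12: even, acc = 128*2+12 = 268; b=1
e=10: even, acc = 268*2+10 = 546; b=2
e=14: even, acc = 546*2+14 = 1106; b=3
acc-b = 1106-3 = 1103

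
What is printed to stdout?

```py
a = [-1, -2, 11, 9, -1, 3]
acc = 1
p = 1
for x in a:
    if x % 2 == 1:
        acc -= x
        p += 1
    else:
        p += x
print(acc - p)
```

x=-1: odd, acc = 1-(-1) = 2; p=2
x=-2: not odd; p=0
x=11: odd, acc = 2-11 = -9; p=1
x=9: odd, acc = (-9)-9 = -18; p=2
x=-1: odd, acc = (-18)-(-1) = -17; p=3
x=3: odd, acc = (-17)-3 = -20; p=4
acc-p = (-20)-4 = -24

-24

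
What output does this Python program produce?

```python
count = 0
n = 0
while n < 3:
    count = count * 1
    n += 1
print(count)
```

0

n=0: count = 0*1 = 0
n=1: count = 0*1 = 0
n=2: count = 0*1 = 0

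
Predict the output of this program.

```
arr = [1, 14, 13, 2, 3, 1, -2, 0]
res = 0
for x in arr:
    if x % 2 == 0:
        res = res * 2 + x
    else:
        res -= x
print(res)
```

x=1: not even, res = 0-1 = -1
x=14: even, res = (-1)*2+14 = 12
x=13: not even, res = 12-13 = -1
x=2: even, res = (-1)*2+2 = 0
x=3: not even, res = 0-3 = -3
x=1: not even, res = (-3)-1 = -4
x=-2: even, res = (-4)*2+(-2) = -10
x=0: even, res = (-10)*2+0 = -20

-20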